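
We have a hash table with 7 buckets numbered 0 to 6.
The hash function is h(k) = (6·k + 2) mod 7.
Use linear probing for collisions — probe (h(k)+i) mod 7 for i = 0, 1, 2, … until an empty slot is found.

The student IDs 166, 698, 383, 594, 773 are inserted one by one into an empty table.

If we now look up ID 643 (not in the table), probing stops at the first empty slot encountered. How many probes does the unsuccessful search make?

6

166: h=4 -> slot 4
698: h=4, probe 4,5 -> slot 5
383: h=4, probe 4,5,6 -> slot 6
594: h=3 -> slot 3
773: h=6, probe 6,0 -> slot 0
Table: [773, _, _, 594, 166, 698, 383]
Lookup 643: h=3, probe 3,4,5,6,0,1 → slot 1 empty, not found.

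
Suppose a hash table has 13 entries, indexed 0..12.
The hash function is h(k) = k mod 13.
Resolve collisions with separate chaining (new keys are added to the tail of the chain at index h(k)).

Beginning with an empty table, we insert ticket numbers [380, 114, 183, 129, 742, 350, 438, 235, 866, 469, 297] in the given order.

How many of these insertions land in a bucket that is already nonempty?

Insert 380: h=3, bucket 3 empty → new chain.
Insert 114: h=10, bucket 10 empty → new chain.
Insert 183: h=1, bucket 1 empty → new chain.
Insert 129: h=12, bucket 12 empty → new chain.
Insert 742: h=1, bucket 1 nonempty → append to chain.
Insert 350: h=12, bucket 12 nonempty → append to chain.
Insert 438: h=9, bucket 9 empty → new chain.
Insert 235: h=1, bucket 1 nonempty → append to chain.
Insert 866: h=8, bucket 8 empty → new chain.
Insert 469: h=1, bucket 1 nonempty → append to chain.
Insert 297: h=11, bucket 11 empty → new chain.
Final buckets:
0: ∅
1: 183 -> 742 -> 235 -> 469
2: ∅
3: 380
4: ∅
5: ∅
6: ∅
7: ∅
8: 866
9: 438
10: 114
11: 297
12: 129 -> 350

4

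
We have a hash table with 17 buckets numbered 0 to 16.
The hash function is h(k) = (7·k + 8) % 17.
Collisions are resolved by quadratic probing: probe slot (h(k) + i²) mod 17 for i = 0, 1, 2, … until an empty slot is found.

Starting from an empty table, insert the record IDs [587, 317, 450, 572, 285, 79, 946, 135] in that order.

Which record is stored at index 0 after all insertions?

317

Insert 587: h=3, slot 3 empty => index 3.
Insert 317: h=0, slot 0 empty => index 0.
Insert 450: h=13, slot 13 empty => index 13.
Insert 572: h=0, slot 0 occupied => index 1.
Insert 285: h=14, slot 14 empty => index 14.
Insert 79: h=0, slots 0,1 occupied => index 4.
Insert 946: h=0, slots 0,1,4 occupied => index 9.
Insert 135: h=1, slot 1 occupied => index 2.
Table: [317, 572, 135, 587, 79, ∅, ∅, ∅, ∅, 946, ∅, ∅, ∅, 450, 285, ∅, ∅]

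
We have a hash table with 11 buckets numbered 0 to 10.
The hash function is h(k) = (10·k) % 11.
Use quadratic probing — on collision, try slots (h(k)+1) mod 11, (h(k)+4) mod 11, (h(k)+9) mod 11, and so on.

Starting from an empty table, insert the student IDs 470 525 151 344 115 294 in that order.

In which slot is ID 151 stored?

7

470 hashes to 3; slot 3 is free -> place at 3.
525 hashes to 3; 3 taken -> place at 4.
151 hashes to 3; 3,4 taken -> place at 7.
344 hashes to 8; slot 8 is free -> place at 8.
115 hashes to 6; slot 6 is free -> place at 6.
294 hashes to 3; 3,4,7 taken -> place at 1.
Table: [., 294, ., 470, 525, ., 115, 151, 344, ., .]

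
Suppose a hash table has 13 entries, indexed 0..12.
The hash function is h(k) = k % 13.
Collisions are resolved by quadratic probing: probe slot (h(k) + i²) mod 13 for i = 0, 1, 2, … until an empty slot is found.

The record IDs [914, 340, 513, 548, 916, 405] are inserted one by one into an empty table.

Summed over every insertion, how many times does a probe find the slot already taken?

5

Insert 914: h=4, slot 4 empty => index 4.
Insert 340: h=2, slot 2 empty => index 2.
Insert 513: h=6, slot 6 empty => index 6.
Insert 548: h=2, slot 2 occupied => index 3.
Insert 916: h=6, slot 6 occupied => index 7.
Insert 405: h=2, slots 2,3,6 occupied => index 11.
Table: [∅, ∅, 340, 548, 914, ∅, 513, 916, ∅, ∅, ∅, 405, ∅]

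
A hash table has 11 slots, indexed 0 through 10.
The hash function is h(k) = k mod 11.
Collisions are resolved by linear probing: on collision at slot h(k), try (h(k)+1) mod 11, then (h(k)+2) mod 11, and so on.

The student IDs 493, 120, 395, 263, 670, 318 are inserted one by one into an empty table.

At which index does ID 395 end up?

0

Insert 493: h=9, slot 9 empty -> index 9.
Insert 120: h=10, slot 10 empty -> index 10.
Insert 395: h=10, slot 10 occupied -> index 0.
Insert 263: h=10, slots 10,0 occupied -> index 1.
Insert 670: h=10, slots 10,0,1 occupied -> index 2.
Insert 318: h=10, slots 10,0,1,2 occupied -> index 3.
Table: [395, 263, 670, 318, _, _, _, _, _, 493, 120]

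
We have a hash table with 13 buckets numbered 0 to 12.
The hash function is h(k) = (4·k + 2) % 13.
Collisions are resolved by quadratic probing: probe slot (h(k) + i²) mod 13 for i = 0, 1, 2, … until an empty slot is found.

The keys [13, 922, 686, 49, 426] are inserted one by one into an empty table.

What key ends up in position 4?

13: h=2 -> slot 2
922: h=11 -> slot 11
686: h=3 -> slot 3
49: h=3, probe 3,4 -> slot 4
426: h=3, probe 3,4,7 -> slot 7
Table: [∅, ∅, 13, 686, 49, ∅, ∅, 426, ∅, ∅, ∅, 922, ∅]

49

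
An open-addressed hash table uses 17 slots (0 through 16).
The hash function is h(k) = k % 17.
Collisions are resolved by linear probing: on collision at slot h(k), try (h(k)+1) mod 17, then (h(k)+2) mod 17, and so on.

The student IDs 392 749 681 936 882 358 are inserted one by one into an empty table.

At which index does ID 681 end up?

Insert 392: h=1, slot 1 empty -> index 1.
Insert 749: h=1, slot 1 occupied -> index 2.
Insert 681: h=1, slots 1,2 occupied -> index 3.
Insert 936: h=1, slots 1,2,3 occupied -> index 4.
Insert 882: h=15, slot 15 empty -> index 15.
Insert 358: h=1, slots 1,2,3,4 occupied -> index 5.
Table: [—, 392, 749, 681, 936, 358, —, —, —, —, —, —, —, —, —, 882, —]

3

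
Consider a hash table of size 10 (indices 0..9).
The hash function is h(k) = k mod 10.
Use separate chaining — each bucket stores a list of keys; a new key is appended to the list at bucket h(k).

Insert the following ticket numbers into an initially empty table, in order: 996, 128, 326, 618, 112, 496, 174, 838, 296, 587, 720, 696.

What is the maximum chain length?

5

996 → bucket 6
128 → bucket 8
326 → bucket 6 (collision)
618 → bucket 8 (collision)
112 → bucket 2
496 → bucket 6 (collision)
174 → bucket 4
838 → bucket 8 (collision)
296 → bucket 6 (collision)
587 → bucket 7
720 → bucket 0
696 → bucket 6 (collision)
Final buckets:
0: 720
1: -
2: 112
3: -
4: 174
5: -
6: 996 -> 326 -> 496 -> 296 -> 696
7: 587
8: 128 -> 618 -> 838
9: -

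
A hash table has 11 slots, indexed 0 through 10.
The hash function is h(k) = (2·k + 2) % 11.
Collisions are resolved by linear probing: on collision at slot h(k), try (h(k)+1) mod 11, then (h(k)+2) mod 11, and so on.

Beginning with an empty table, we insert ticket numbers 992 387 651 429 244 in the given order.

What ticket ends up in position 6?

992

992 hashes to 6; slot 6 is free => place at 6.
387 hashes to 6; 6 taken => place at 7.
651 hashes to 6; 6,7 taken => place at 8.
429 hashes to 2; slot 2 is free => place at 2.
244 hashes to 6; 6,7,8 taken => place at 9.
Table: [∅, ∅, 429, ∅, ∅, ∅, 992, 387, 651, 244, ∅]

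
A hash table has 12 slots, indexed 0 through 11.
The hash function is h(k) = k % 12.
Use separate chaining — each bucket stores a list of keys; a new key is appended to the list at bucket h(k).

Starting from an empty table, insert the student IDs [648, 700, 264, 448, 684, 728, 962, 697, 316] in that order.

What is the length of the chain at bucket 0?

3

Insert 648: h=0, bucket 0 empty → new chain.
Insert 700: h=4, bucket 4 empty → new chain.
Insert 264: h=0, bucket 0 nonempty → append to chain.
Insert 448: h=4, bucket 4 nonempty → append to chain.
Insert 684: h=0, bucket 0 nonempty → append to chain.
Insert 728: h=8, bucket 8 empty → new chain.
Insert 962: h=2, bucket 2 empty → new chain.
Insert 697: h=1, bucket 1 empty → new chain.
Insert 316: h=4, bucket 4 nonempty → append to chain.
Final buckets:
0: 648 -> 264 -> 684
1: 697
2: 962
3: _
4: 700 -> 448 -> 316
5: _
6: _
7: _
8: 728
9: _
10: _
11: _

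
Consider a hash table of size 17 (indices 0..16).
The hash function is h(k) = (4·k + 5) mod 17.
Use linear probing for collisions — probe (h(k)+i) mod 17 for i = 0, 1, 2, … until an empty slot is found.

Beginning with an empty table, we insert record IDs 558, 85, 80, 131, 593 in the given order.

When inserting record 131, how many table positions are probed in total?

Insert 558: h=10, slot 10 empty -> index 10.
Insert 85: h=5, slot 5 empty -> index 5.
Insert 80: h=2, slot 2 empty -> index 2.
Insert 131: h=2, slot 2 occupied -> index 3.
Insert 593: h=14, slot 14 empty -> index 14.
Table: [-, -, 80, 131, -, 85, -, -, -, -, 558, -, -, -, 593, -, -]

2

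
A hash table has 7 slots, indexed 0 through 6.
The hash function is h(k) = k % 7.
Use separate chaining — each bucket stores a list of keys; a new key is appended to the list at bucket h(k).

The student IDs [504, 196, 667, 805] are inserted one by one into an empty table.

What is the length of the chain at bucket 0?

3

504 -> bucket 0
196 -> bucket 0 (collision)
667 -> bucket 2
805 -> bucket 0 (collision)
Final buckets:
0: 504 -> 196 -> 805
1: ∅
2: 667
3: ∅
4: ∅
5: ∅
6: ∅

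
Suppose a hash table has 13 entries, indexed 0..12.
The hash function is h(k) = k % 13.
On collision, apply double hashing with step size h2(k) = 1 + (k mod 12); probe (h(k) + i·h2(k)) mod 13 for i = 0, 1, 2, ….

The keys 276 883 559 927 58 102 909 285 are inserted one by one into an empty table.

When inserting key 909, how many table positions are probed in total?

2

Insert 276: h=3, slot 3 empty => index 3.
Insert 883: h=12, slot 12 empty => index 12.
Insert 559: h=0, slot 0 empty => index 0.
Insert 927: h=4, slot 4 empty => index 4.
Insert 58: h=6, slot 6 empty => index 6.
Insert 102: h=11, slot 11 empty => index 11.
Insert 909: h=12, h2=10, slot 12 occupied => index 9.
Insert 285: h=12, h2=10, slots 12,9,6,3,0 occupied => index 10.
Table: [559, -, -, 276, 927, -, 58, -, -, 909, 285, 102, 883]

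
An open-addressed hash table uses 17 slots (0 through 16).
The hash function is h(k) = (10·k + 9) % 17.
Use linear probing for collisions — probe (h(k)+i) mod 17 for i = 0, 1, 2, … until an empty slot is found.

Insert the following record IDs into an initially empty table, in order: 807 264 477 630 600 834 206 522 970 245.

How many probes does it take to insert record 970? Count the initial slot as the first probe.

807: h=4 => slot 4
264: h=14 => slot 14
477: h=2 => slot 2
630: h=2, probe 2,3 => slot 3
600: h=8 => slot 8
834: h=2, probe 2,3,4,5 => slot 5
206: h=12 => slot 12
522: h=10 => slot 10
970: h=2, probe 2,3,4,5,6 => slot 6
245: h=11 => slot 11
Table: [∅, ∅, 477, 630, 807, 834, 970, ∅, 600, ∅, 522, 245, 206, ∅, 264, ∅, ∅]

5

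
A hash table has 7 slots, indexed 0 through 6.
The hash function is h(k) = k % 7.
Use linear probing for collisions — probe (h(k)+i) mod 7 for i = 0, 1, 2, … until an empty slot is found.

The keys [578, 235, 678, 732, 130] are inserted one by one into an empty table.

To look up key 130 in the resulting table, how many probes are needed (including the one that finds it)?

578: h=4 -> slot 4
235: h=4, probe 4,5 -> slot 5
678: h=6 -> slot 6
732: h=4, probe 4,5,6,0 -> slot 0
130: h=4, probe 4,5,6,0,1 -> slot 1
Table: [732, 130, _, _, 578, 235, 678]
Lookup 130: h=4, probe 4,5,6,0,1 → found at 1.

5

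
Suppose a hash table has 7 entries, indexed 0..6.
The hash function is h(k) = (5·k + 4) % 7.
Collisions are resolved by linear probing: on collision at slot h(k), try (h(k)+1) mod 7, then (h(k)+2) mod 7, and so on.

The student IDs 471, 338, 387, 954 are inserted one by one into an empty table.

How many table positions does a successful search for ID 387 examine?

3

471: h=0 → slot 0
338: h=0, probe 0,1 → slot 1
387: h=0, probe 0,1,2 → slot 2
954: h=0, probe 0,1,2,3 → slot 3
Table: [471, 338, 387, 954, —, —, —]
Lookup 387: h=0, probe 0,1,2 → found at 2.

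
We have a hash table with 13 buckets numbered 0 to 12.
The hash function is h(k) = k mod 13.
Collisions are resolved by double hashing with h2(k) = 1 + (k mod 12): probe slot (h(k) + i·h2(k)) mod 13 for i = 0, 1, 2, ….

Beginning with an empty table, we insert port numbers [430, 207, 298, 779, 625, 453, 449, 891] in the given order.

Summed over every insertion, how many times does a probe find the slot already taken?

6

Insert 430: h=1, slot 1 empty → index 1.
Insert 207: h=12, slot 12 empty → index 12.
Insert 298: h=12, h2=11, slot 12 occupied → index 10.
Insert 779: h=12, h2=12, slot 12 occupied → index 11.
Insert 625: h=1, h2=2, slot 1 occupied → index 3.
Insert 453: h=11, h2=10, slot 11 occupied → index 8.
Insert 449: h=7, slot 7 empty → index 7.
Insert 891: h=7, h2=4, slots 7,11 occupied → index 2.
Table: [-, 430, 891, 625, -, -, -, 449, 453, -, 298, 779, 207]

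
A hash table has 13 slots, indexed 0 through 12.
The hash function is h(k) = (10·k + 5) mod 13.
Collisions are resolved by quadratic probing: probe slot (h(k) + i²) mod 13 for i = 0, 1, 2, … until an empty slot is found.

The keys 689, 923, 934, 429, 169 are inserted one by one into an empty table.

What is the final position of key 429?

Insert 689: h=5, slot 5 empty => index 5.
Insert 923: h=5, slot 5 occupied => index 6.
Insert 934: h=11, slot 11 empty => index 11.
Insert 429: h=5, slots 5,6 occupied => index 9.
Insert 169: h=5, slots 5,6,9 occupied => index 1.
Table: [-, 169, -, -, -, 689, 923, -, -, 429, -, 934, -]

9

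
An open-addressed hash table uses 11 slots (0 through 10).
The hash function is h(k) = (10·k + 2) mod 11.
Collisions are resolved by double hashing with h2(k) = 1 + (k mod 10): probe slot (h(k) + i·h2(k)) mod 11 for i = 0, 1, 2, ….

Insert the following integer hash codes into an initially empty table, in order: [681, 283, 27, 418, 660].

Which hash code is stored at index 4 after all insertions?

Insert 681: h=3, slot 3 empty → index 3.
Insert 283: h=5, slot 5 empty → index 5.
Insert 27: h=8, slot 8 empty → index 8.
Insert 418: h=2, slot 2 empty → index 2.
Insert 660: h=2, h2=1, slots 2,3 occupied → index 4.
Table: [_, _, 418, 681, 660, 283, _, _, 27, _, _]

660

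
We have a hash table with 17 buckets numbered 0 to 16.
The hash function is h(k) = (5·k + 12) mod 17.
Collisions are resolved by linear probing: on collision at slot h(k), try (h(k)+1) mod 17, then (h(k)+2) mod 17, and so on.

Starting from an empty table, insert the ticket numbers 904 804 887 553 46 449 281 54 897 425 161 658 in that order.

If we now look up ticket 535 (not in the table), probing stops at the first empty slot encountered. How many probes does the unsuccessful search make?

2

904: h=10 => slot 10
804: h=3 => slot 3
887: h=10, probe 10,11 => slot 11
553: h=6 => slot 6
46: h=4 => slot 4
449: h=13 => slot 13
281: h=6, probe 6,7 => slot 7
54: h=10, probe 10,11,12 => slot 12
897: h=9 => slot 9
425: h=12, probe 12,13,14 => slot 14
161: h=1 => slot 1
658: h=4, probe 4,5 => slot 5
Table: [-, 161, -, 804, 46, 658, 553, 281, -, 897, 904, 887, 54, 449, 425, -, -]
Lookup 535: h=1, probe 1,2 → slot 2 empty, not found.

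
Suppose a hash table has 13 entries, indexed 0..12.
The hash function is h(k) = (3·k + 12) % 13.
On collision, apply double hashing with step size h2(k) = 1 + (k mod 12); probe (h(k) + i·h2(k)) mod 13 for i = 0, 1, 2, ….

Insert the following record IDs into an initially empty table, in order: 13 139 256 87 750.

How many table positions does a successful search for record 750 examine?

2

13: h=12 => slot 12
139: h=0 => slot 0
256: h=0, h2=5, probe 0,5 => slot 5
87: h=0, h2=4, probe 0,4 => slot 4
750: h=0, h2=7, probe 0,7 => slot 7
Table: [139, ., ., ., 87, 256, ., 750, ., ., ., ., 13]
Lookup 750: h=0, h2=7, probe 0,7 → found at 7.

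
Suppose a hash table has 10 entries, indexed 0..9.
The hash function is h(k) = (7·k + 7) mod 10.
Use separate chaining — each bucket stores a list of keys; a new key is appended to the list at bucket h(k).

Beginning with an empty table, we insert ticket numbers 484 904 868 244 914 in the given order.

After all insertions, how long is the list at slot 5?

484 -> bucket 5
904 -> bucket 5 (collision)
868 -> bucket 3
244 -> bucket 5 (collision)
914 -> bucket 5 (collision)
Final buckets:
0: ∅
1: ∅
2: ∅
3: 868
4: ∅
5: 484 -> 904 -> 244 -> 914
6: ∅
7: ∅
8: ∅
9: ∅

4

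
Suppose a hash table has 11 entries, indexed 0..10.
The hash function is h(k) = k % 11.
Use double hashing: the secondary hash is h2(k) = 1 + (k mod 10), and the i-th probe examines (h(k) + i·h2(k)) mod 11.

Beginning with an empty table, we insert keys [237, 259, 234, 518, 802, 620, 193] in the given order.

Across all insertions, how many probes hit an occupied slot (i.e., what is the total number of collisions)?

4

237 hashes to 6; slot 6 is free → place at 6.
259 hashes to 6, h2=10; 6 taken → place at 5.
234 hashes to 3; slot 3 is free → place at 3.
518 hashes to 1; slot 1 is free → place at 1.
802 hashes to 10; slot 10 is free → place at 10.
620 hashes to 4; slot 4 is free → place at 4.
193 hashes to 6, h2=4; 6,10,3 taken → place at 7.
Table: [_, 518, _, 234, 620, 259, 237, 193, _, _, 802]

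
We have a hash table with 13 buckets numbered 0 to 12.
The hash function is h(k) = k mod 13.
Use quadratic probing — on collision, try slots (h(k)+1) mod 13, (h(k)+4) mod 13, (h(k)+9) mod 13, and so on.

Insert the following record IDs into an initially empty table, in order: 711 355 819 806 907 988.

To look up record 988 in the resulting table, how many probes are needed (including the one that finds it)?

5

711: h=9 => slot 9
355: h=4 => slot 4
819: h=0 => slot 0
806: h=0, probe 0,1 => slot 1
907: h=10 => slot 10
988: h=0, probe 0,1,4,9,3 => slot 3
Table: [819, 806, _, 988, 355, _, _, _, _, 711, 907, _, _]
Lookup 988: h=0, probe 0,1,4,9,3 → found at 3.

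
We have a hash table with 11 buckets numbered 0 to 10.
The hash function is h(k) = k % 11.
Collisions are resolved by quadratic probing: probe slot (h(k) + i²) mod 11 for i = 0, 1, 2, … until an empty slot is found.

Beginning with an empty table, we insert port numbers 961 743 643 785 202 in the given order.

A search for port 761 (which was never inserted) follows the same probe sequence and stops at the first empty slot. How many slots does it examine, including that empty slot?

961 hashes to 4; slot 4 is free => place at 4.
743 hashes to 6; slot 6 is free => place at 6.
643 hashes to 5; slot 5 is free => place at 5.
785 hashes to 4; 4,5 taken => place at 8.
202 hashes to 4; 4,5,8 taken => place at 2.
Table: [-, -, 202, -, 961, 643, 743, -, 785, -, -]
Lookup 761: h=2, probe 2,3 → slot 3 empty, not found.

2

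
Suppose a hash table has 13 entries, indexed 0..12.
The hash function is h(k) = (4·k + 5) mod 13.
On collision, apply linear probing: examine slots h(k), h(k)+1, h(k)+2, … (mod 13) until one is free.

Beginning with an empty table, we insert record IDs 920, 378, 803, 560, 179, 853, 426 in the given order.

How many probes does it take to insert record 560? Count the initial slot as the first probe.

920 hashes to 6; slot 6 is free -> place at 6.
378 hashes to 9; slot 9 is free -> place at 9.
803 hashes to 6; 6 taken -> place at 7.
560 hashes to 9; 9 taken -> place at 10.
179 hashes to 6; 6,7 taken -> place at 8.
853 hashes to 11; slot 11 is free -> place at 11.
426 hashes to 6; 6,7,8,9,10,11 taken -> place at 12.
Table: [., ., ., ., ., ., 920, 803, 179, 378, 560, 853, 426]

2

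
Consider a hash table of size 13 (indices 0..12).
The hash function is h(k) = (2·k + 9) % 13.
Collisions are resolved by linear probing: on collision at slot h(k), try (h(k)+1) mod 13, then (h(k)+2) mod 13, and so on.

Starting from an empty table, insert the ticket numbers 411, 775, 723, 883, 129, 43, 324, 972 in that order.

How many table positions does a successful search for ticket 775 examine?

2

411: h=12 => slot 12
775: h=12, probe 12,0 => slot 0
723: h=12, probe 12,0,1 => slot 1
883: h=7 => slot 7
129: h=7, probe 7,8 => slot 8
43: h=4 => slot 4
324: h=7, probe 7,8,9 => slot 9
972: h=3 => slot 3
Table: [775, 723, —, 972, 43, —, —, 883, 129, 324, —, —, 411]
Lookup 775: h=12, probe 12,0 → found at 0.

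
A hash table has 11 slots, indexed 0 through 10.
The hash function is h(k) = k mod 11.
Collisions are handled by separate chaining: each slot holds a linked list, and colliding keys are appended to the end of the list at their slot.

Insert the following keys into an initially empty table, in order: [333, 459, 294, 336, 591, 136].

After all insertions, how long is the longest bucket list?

Insert 333: h=3, bucket 3 empty → new chain.
Insert 459: h=8, bucket 8 empty → new chain.
Insert 294: h=8, bucket 8 nonempty → append to chain.
Insert 336: h=6, bucket 6 empty → new chain.
Insert 591: h=8, bucket 8 nonempty → append to chain.
Insert 136: h=4, bucket 4 empty → new chain.
Final buckets:
0: -
1: -
2: -
3: 333
4: 136
5: -
6: 336
7: -
8: 459 -> 294 -> 591
9: -
10: -

3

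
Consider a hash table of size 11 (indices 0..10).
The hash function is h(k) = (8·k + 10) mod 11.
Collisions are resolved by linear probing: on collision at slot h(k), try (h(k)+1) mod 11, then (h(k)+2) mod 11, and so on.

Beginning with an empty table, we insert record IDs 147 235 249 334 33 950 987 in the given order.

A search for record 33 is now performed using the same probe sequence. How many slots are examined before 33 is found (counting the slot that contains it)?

Insert 147: h=9, slot 9 empty → index 9.
Insert 235: h=9, slot 9 occupied → index 10.
Insert 249: h=0, slot 0 empty → index 0.
Insert 334: h=9, slots 9,10,0 occupied → index 1.
Insert 33: h=10, slots 10,0,1 occupied → index 2.
Insert 950: h=9, slots 9,10,0,1,2 occupied → index 3.
Insert 987: h=8, slot 8 empty → index 8.
Table: [249, 334, 33, 950, -, -, -, -, 987, 147, 235]
Lookup 33: h=10, probe 10,0,1,2 → found at 2.

4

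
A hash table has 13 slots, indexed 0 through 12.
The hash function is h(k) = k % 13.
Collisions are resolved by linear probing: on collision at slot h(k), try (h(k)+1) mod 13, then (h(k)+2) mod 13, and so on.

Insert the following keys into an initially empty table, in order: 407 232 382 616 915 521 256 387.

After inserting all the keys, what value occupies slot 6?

Insert 407: h=4, slot 4 empty -> index 4.
Insert 232: h=11, slot 11 empty -> index 11.
Insert 382: h=5, slot 5 empty -> index 5.
Insert 616: h=5, slot 5 occupied -> index 6.
Insert 915: h=5, slots 5,6 occupied -> index 7.
Insert 521: h=1, slot 1 empty -> index 1.
Insert 256: h=9, slot 9 empty -> index 9.
Insert 387: h=10, slot 10 empty -> index 10.
Table: [—, 521, —, —, 407, 382, 616, 915, —, 256, 387, 232, —]

616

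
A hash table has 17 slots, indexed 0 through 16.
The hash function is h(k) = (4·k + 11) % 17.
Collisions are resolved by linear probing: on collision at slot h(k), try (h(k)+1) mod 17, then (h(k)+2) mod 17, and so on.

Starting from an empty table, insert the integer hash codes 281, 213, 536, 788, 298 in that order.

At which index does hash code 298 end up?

16

281: h=13 -> slot 13
213: h=13, probe 13,14 -> slot 14
536: h=13, probe 13,14,15 -> slot 15
788: h=1 -> slot 1
298: h=13, probe 13,14,15,16 -> slot 16
Table: [_, 788, _, _, _, _, _, _, _, _, _, _, _, 281, 213, 536, 298]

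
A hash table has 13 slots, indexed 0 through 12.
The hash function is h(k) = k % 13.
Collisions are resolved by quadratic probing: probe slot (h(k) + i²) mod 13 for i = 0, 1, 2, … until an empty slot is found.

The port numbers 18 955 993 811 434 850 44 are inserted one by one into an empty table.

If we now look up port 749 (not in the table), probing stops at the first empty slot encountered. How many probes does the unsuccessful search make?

18: h=5 => slot 5
955: h=6 => slot 6
993: h=5, probe 5,6,9 => slot 9
811: h=5, probe 5,6,9,1 => slot 1
434: h=5, probe 5,6,9,1,8 => slot 8
850: h=5, probe 5,6,9,1,8,4 => slot 4
44: h=5, probe 5,6,9,1,8,4,2 => slot 2
Table: [., 811, 44, ., 850, 18, 955, ., 434, 993, ., ., .]
Lookup 749: h=8, probe 8,9,12 → slot 12 empty, not found.

3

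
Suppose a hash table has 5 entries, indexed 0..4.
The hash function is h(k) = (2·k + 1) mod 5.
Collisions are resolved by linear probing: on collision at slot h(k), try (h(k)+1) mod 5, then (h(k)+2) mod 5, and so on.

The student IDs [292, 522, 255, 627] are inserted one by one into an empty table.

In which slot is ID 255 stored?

292 hashes to 0; slot 0 is free → place at 0.
522 hashes to 0; 0 taken → place at 1.
255 hashes to 1; 1 taken → place at 2.
627 hashes to 0; 0,1,2 taken → place at 3.
Table: [292, 522, 255, 627, -]

2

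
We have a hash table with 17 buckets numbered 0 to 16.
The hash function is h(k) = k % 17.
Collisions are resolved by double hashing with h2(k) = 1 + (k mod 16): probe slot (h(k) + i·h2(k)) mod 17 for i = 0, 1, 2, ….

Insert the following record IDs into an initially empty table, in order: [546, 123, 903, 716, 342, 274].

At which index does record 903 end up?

546: h=2 => slot 2
123: h=4 => slot 4
903: h=2, h2=8, probe 2,10 => slot 10
716: h=2, h2=13, probe 2,15 => slot 15
342: h=2, h2=7, probe 2,9 => slot 9
274: h=2, h2=3, probe 2,5 => slot 5
Table: [∅, ∅, 546, ∅, 123, 274, ∅, ∅, ∅, 342, 903, ∅, ∅, ∅, ∅, 716, ∅]

10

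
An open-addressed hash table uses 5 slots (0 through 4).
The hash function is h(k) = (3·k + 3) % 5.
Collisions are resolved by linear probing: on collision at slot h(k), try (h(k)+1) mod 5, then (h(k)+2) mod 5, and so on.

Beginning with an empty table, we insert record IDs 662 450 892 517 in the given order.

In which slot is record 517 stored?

1

Insert 662: h=4, slot 4 empty -> index 4.
Insert 450: h=3, slot 3 empty -> index 3.
Insert 892: h=4, slot 4 occupied -> index 0.
Insert 517: h=4, slots 4,0 occupied -> index 1.
Table: [892, 517, _, 450, 662]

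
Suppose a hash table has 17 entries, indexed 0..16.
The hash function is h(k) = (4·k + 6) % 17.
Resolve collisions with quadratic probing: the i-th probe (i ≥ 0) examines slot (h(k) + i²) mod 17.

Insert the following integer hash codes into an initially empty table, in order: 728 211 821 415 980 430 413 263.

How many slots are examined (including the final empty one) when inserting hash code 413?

3

Insert 728: h=11, slot 11 empty -> index 11.
Insert 211: h=0, slot 0 empty -> index 0.
Insert 821: h=9, slot 9 empty -> index 9.
Insert 415: h=0, slot 0 occupied -> index 1.
Insert 980: h=16, slot 16 empty -> index 16.
Insert 430: h=9, slot 9 occupied -> index 10.
Insert 413: h=9, slots 9,10 occupied -> index 13.
Insert 263: h=4, slot 4 empty -> index 4.
Table: [211, 415, ., ., 263, ., ., ., ., 821, 430, 728, ., 413, ., ., 980]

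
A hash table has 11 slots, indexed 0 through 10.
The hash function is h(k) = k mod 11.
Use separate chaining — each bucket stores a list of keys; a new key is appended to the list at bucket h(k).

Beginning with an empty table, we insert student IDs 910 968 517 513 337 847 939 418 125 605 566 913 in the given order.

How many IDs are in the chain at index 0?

910 → bucket 8
968 → bucket 0
517 → bucket 0 (collision)
513 → bucket 7
337 → bucket 7 (collision)
847 → bucket 0 (collision)
939 → bucket 4
418 → bucket 0 (collision)
125 → bucket 4 (collision)
605 → bucket 0 (collision)
566 → bucket 5
913 → bucket 0 (collision)
Final buckets:
0: 968 -> 517 -> 847 -> 418 -> 605 -> 913
1: ∅
2: ∅
3: ∅
4: 939 -> 125
5: 566
6: ∅
7: 513 -> 337
8: 910
9: ∅
10: ∅

6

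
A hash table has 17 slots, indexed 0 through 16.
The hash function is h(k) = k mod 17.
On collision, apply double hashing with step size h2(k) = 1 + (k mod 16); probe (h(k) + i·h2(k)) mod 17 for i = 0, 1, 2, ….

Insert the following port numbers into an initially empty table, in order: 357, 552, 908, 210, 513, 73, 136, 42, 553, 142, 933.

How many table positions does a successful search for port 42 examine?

357 hashes to 0; slot 0 is free → place at 0.
552 hashes to 8; slot 8 is free → place at 8.
908 hashes to 7; slot 7 is free → place at 7.
210 hashes to 6; slot 6 is free → place at 6.
513 hashes to 3; slot 3 is free → place at 3.
73 hashes to 5; slot 5 is free → place at 5.
136 hashes to 0, h2=9; 0 taken → place at 9.
42 hashes to 8, h2=11; 8 taken → place at 2.
553 hashes to 9, h2=10; 9,2 taken → place at 12.
142 hashes to 6, h2=15; 6 taken → place at 4.
933 hashes to 15; slot 15 is free → place at 15.
Table: [357, -, 42, 513, 142, 73, 210, 908, 552, 136, -, -, 553, -, -, 933, -]
Lookup 42: h=8, h2=11, probe 8,2 → found at 2.

2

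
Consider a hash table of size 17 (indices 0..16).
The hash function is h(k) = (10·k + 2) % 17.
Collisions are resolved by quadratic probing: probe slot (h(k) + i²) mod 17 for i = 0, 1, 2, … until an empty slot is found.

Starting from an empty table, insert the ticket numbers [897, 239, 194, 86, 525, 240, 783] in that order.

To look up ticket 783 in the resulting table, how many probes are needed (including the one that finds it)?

Insert 897: h=13, slot 13 empty => index 13.
Insert 239: h=12, slot 12 empty => index 12.
Insert 194: h=4, slot 4 empty => index 4.
Insert 86: h=12, slots 12,13 occupied => index 16.
Insert 525: h=16, slot 16 occupied => index 0.
Insert 240: h=5, slot 5 empty => index 5.
Insert 783: h=12, slots 12,13,16,4 occupied => index 11.
Table: [525, ∅, ∅, ∅, 194, 240, ∅, ∅, ∅, ∅, ∅, 783, 239, 897, ∅, ∅, 86]
Lookup 783: h=12, probe 12,13,16,4,11 → found at 11.

5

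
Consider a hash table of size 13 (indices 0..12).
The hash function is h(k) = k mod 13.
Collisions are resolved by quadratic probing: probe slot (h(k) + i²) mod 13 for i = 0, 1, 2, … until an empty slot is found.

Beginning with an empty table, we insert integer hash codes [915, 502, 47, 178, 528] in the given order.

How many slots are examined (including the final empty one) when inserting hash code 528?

Insert 915: h=5, slot 5 empty -> index 5.
Insert 502: h=8, slot 8 empty -> index 8.
Insert 47: h=8, slot 8 occupied -> index 9.
Insert 178: h=9, slot 9 occupied -> index 10.
Insert 528: h=8, slots 8,9 occupied -> index 12.
Table: [—, —, —, —, —, 915, —, —, 502, 47, 178, —, 528]

3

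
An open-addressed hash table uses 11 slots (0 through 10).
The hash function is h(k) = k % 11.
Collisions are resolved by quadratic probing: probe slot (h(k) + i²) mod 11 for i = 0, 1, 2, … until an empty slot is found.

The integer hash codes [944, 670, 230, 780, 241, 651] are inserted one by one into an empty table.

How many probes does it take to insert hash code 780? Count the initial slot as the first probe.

3

944: h=9 => slot 9
670: h=10 => slot 10
230: h=10, probe 10,0 => slot 0
780: h=10, probe 10,0,3 => slot 3
241: h=10, probe 10,0,3,8 => slot 8
651: h=2 => slot 2
Table: [230, —, 651, 780, —, —, —, —, 241, 944, 670]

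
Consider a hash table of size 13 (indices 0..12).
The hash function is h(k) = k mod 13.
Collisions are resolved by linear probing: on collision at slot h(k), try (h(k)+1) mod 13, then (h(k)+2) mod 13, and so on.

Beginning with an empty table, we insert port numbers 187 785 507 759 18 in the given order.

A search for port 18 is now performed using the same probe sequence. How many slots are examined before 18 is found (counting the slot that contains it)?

Insert 187: h=5, slot 5 empty -> index 5.
Insert 785: h=5, slot 5 occupied -> index 6.
Insert 507: h=0, slot 0 empty -> index 0.
Insert 759: h=5, slots 5,6 occupied -> index 7.
Insert 18: h=5, slots 5,6,7 occupied -> index 8.
Table: [507, -, -, -, -, 187, 785, 759, 18, -, -, -, -]
Lookup 18: h=5, probe 5,6,7,8 → found at 8.

4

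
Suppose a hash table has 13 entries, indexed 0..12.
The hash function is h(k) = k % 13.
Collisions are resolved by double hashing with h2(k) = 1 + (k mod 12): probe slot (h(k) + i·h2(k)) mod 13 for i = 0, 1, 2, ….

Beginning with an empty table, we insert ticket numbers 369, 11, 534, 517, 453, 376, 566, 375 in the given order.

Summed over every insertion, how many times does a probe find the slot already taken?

Insert 369: h=5, slot 5 empty → index 5.
Insert 11: h=11, slot 11 empty → index 11.
Insert 534: h=1, slot 1 empty → index 1.
Insert 517: h=10, slot 10 empty → index 10.
Insert 453: h=11, h2=10, slot 11 occupied → index 8.
Insert 376: h=12, slot 12 empty → index 12.
Insert 566: h=7, slot 7 empty → index 7.
Insert 375: h=11, h2=4, slot 11 occupied → index 2.
Table: [—, 534, 375, —, —, 369, —, 566, 453, —, 517, 11, 376]

2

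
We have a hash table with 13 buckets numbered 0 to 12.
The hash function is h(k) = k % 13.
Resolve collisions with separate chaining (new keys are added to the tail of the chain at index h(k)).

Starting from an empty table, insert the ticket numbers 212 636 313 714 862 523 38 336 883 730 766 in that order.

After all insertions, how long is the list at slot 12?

5

Insert 212: h=4, bucket 4 empty → new chain.
Insert 636: h=12, bucket 12 empty → new chain.
Insert 313: h=1, bucket 1 empty → new chain.
Insert 714: h=12, bucket 12 nonempty → append to chain.
Insert 862: h=4, bucket 4 nonempty → append to chain.
Insert 523: h=3, bucket 3 empty → new chain.
Insert 38: h=12, bucket 12 nonempty → append to chain.
Insert 336: h=11, bucket 11 empty → new chain.
Insert 883: h=12, bucket 12 nonempty → append to chain.
Insert 730: h=2, bucket 2 empty → new chain.
Insert 766: h=12, bucket 12 nonempty → append to chain.
Final buckets:
0: _
1: 313
2: 730
3: 523
4: 212 -> 862
5: _
6: _
7: _
8: _
9: _
10: _
11: 336
12: 636 -> 714 -> 38 -> 883 -> 766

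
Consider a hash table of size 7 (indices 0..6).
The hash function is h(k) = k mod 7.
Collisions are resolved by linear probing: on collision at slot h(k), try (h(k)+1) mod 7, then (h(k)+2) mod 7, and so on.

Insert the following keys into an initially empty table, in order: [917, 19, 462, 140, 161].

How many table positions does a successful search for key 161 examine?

4

Insert 917: h=0, slot 0 empty => index 0.
Insert 19: h=5, slot 5 empty => index 5.
Insert 462: h=0, slot 0 occupied => index 1.
Insert 140: h=0, slots 0,1 occupied => index 2.
Insert 161: h=0, slots 0,1,2 occupied => index 3.
Table: [917, 462, 140, 161, _, 19, _]
Lookup 161: h=0, probe 0,1,2,3 → found at 3.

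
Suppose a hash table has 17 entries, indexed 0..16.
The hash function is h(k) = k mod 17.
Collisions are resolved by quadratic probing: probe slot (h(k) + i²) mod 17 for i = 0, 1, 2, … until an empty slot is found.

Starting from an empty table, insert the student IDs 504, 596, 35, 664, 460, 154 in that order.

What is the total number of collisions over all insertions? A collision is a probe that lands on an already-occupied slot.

10

504 hashes to 11; slot 11 is free => place at 11.
596 hashes to 1; slot 1 is free => place at 1.
35 hashes to 1; 1 taken => place at 2.
664 hashes to 1; 1,2 taken => place at 5.
460 hashes to 1; 1,2,5 taken => place at 10.
154 hashes to 1; 1,2,5,10 taken => place at 0.
Table: [154, 596, 35, _, _, 664, _, _, _, _, 460, 504, _, _, _, _, _]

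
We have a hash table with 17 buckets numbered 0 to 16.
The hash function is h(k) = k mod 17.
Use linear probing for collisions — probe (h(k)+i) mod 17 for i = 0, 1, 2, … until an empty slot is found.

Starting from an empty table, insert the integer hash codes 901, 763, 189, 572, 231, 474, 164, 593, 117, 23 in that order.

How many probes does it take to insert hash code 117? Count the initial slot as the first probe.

Insert 901: h=0, slot 0 empty → index 0.
Insert 763: h=15, slot 15 empty → index 15.
Insert 189: h=2, slot 2 empty → index 2.
Insert 572: h=11, slot 11 empty → index 11.
Insert 231: h=10, slot 10 empty → index 10.
Insert 474: h=15, slot 15 occupied → index 16.
Insert 164: h=11, slot 11 occupied → index 12.
Insert 593: h=15, slots 15,16,0 occupied → index 1.
Insert 117: h=15, slots 15,16,0,1,2 occupied → index 3.
Insert 23: h=6, slot 6 empty → index 6.
Table: [901, 593, 189, 117, ∅, ∅, 23, ∅, ∅, ∅, 231, 572, 164, ∅, ∅, 763, 474]

6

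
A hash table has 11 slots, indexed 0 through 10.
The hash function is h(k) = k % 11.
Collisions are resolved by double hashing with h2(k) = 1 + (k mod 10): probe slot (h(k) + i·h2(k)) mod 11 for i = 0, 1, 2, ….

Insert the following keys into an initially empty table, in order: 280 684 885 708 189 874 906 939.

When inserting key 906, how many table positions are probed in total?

Insert 280: h=5, slot 5 empty -> index 5.
Insert 684: h=2, slot 2 empty -> index 2.
Insert 885: h=5, h2=6, slot 5 occupied -> index 0.
Insert 708: h=4, slot 4 empty -> index 4.
Insert 189: h=2, h2=10, slot 2 occupied -> index 1.
Insert 874: h=5, h2=5, slot 5 occupied -> index 10.
Insert 906: h=4, h2=7, slots 4,0 occupied -> index 7.
Insert 939: h=4, h2=10, slot 4 occupied -> index 3.
Table: [885, 189, 684, 939, 708, 280, ∅, 906, ∅, ∅, 874]

3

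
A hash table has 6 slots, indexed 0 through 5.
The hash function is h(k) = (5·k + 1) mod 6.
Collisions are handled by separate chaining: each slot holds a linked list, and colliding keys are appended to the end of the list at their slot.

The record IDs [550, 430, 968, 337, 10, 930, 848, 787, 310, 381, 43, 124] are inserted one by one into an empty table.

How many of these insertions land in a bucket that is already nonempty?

7

550 → bucket 3
430 → bucket 3 (collision)
968 → bucket 5
337 → bucket 0
10 → bucket 3 (collision)
930 → bucket 1
848 → bucket 5 (collision)
787 → bucket 0 (collision)
310 → bucket 3 (collision)
381 → bucket 4
43 → bucket 0 (collision)
124 → bucket 3 (collision)
Final buckets:
0: 337 -> 787 -> 43
1: 930
2: ∅
3: 550 -> 430 -> 10 -> 310 -> 124
4: 381
5: 968 -> 848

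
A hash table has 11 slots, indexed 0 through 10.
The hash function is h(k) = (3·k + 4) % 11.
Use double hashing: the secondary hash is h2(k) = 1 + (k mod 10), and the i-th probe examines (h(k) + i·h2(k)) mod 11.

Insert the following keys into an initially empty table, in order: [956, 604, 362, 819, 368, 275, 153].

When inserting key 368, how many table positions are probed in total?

956: h=1 => slot 1
604: h=1, h2=5, probe 1,6 => slot 6
362: h=1, h2=3, probe 1,4 => slot 4
819: h=8 => slot 8
368: h=8, h2=9, probe 8,6,4,2 => slot 2
275: h=4, h2=6, probe 4,10 => slot 10
153: h=1, h2=4, probe 1,5 => slot 5
Table: [-, 956, 368, -, 362, 153, 604, -, 819, -, 275]

4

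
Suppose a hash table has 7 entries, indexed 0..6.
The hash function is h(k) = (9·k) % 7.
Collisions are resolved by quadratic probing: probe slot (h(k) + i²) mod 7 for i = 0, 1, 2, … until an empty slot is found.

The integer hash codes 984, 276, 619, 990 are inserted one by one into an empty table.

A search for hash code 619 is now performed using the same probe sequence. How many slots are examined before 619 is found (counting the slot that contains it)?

2

Insert 984: h=1, slot 1 empty → index 1.
Insert 276: h=6, slot 6 empty → index 6.
Insert 619: h=6, slot 6 occupied → index 0.
Insert 990: h=6, slots 6,0 occupied → index 3.
Table: [619, 984, —, 990, —, —, 276]
Lookup 619: h=6, probe 6,0 → found at 0.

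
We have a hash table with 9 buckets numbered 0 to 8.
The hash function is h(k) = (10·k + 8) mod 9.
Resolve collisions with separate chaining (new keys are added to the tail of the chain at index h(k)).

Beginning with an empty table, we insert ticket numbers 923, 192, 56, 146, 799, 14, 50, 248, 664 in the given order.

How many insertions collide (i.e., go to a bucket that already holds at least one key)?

923 -> bucket 4
192 -> bucket 2
56 -> bucket 1
146 -> bucket 1 (collision)
799 -> bucket 6
14 -> bucket 4 (collision)
50 -> bucket 4 (collision)
248 -> bucket 4 (collision)
664 -> bucket 6 (collision)
Final buckets:
0: -
1: 56 -> 146
2: 192
3: -
4: 923 -> 14 -> 50 -> 248
5: -
6: 799 -> 664
7: -
8: -

5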